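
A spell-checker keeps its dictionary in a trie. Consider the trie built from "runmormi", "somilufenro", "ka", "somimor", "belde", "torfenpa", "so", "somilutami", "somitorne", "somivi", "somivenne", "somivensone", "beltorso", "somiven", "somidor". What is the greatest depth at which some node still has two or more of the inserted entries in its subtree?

7

The deepest shared node is where two words last agree before diverging.
"somiven" and "somivenne" agree on "somiven" (7 characters) before diverging; nothing deeper is shared.
Longest shared-prefix length: 7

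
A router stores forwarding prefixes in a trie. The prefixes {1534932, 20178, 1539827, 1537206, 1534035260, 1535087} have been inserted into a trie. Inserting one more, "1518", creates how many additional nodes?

2

The longest prefix of "1518" already in the trie is "15" (length 2).
New nodes needed: |"1518"| − 2 = 4 − 2 = 2.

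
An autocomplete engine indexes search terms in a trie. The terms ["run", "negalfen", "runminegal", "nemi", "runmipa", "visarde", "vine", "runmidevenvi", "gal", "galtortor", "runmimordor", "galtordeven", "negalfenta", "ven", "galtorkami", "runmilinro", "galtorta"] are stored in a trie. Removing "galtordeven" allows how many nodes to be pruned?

Walk "galtordeven" from the leaf back toward the root, removing each node that no remaining word uses.
The suffix "deven" (5 nodes) is used only by "galtordeven"; the node for "galtor" still has the child "t", so pruning stops there.
Nodes removed: 5

5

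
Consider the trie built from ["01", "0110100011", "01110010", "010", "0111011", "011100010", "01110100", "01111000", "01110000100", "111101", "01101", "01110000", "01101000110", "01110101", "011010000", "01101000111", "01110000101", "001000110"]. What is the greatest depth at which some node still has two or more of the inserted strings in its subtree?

Look for the deepest trie node that still has at least two words in its subtree.
"0110100011" and "01101000110" agree on "0110100011" (10 characters) before diverging; nothing deeper is shared.
Longest shared-prefix length: 10

10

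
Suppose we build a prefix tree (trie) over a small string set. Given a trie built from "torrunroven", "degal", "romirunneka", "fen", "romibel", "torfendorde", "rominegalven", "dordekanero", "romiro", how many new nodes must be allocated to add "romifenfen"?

"romi" is already a path in the trie; the remaining "fenfen" must be added.
New nodes needed: |"romifenfen"| − 4 = 10 − 4 = 6.

6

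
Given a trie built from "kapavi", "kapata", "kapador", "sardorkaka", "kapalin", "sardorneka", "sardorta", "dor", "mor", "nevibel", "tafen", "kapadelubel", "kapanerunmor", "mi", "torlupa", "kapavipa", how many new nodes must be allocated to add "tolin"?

The longest prefix of "tolin" already in the trie is "to" (length 2).
So 5 − 2 = 3 new nodes.

3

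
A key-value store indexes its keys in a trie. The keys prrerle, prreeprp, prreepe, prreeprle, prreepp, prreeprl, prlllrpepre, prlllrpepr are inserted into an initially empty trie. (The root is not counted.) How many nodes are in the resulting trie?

Count nodes per top-level branch (shared prefixes stored once):
  'p'-branch (prlllrpepr, prlllrpepre, prreepe, prreepp, prreeprl, prreeprle, prreeprp, prrerle): 24 nodes
Sum: 24

24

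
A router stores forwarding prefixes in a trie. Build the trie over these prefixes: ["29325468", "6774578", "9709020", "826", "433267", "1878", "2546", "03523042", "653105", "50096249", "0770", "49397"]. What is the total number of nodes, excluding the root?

Insert word by word; a character creates a node only if that edge doesn't already exist:
  "29325468" → 8 new (2, 9, 3, 2, 5, 4, 6, 8)
  "6774578" → 7 new (6, 7, 7, 4, 5, 7, 8)
  "9709020" → 7 new (9, 7, 0, 9, 0, 2, 0)
  "826" → 3 new (8, 2, 6)
  "433267" → 6 new (4, 3, 3, 2, 6, 7)
  "1878" → 4 new (1, 8, 7, 8)
  "2546" → prefix "2" already present; 3 new (5, 4, 6)
  "03523042" → 8 new (0, 3, 5, 2, 3, 0, 4, 2)
  "653105" → prefix "6" already present; 5 new (5, 3, 1, 0, 5)
  "50096249" → 8 new (5, 0, 0, 9, 6, 2, 4, 9)
  "0770" → prefix "0" already present; 3 new (7, 7, 0)
  "49397" → prefix "4" already present; 4 new (9, 3, 9, 7)
Total nodes = 8 + 7 + 7 + 3 + 6 + 4 + 3 + 8 + 5 + 8 + 3 + 4 = 66

66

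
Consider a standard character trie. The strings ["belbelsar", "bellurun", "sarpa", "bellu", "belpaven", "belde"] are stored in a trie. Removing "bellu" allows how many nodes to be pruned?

A node on "bellu"'s path can go only if nothing else ends at it or branches off below it.
Every node on "bellu" is still needed (e.g. by "bellurun"), so nothing is freed.
Nodes removed: 0

0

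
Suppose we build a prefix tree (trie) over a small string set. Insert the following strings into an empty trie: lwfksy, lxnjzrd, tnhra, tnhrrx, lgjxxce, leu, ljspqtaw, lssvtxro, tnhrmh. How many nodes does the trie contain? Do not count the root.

Insert word by word; a character creates a node only if that edge doesn't already exist:
  "lwfksy" → 6 new (l, w, f, k, s, y)
  "lxnjzrd" → prefix "l" already present; 6 new (x, n, j, z, r, d)
  "tnhra" → 5 new (t, n, h, r, a)
  "tnhrrx" → prefix "tnhr" already present; 2 new (r, x)
  "lgjxxce" → prefix "l" already present; 6 new (g, j, x, x, c, e)
  "leu" → prefix "l" already present; 2 new (e, u)
  "ljspqtaw" → prefix "l" already present; 7 new (j, s, p, q, t, a, w)
  "lssvtxro" → prefix "l" already present; 7 new (s, s, v, t, x, r, o)
  "tnhrmh" → prefix "tnhr" already present; 2 new (m, h)
Total nodes = 6 + 6 + 5 + 2 + 6 + 2 + 7 + 7 + 2 = 43

43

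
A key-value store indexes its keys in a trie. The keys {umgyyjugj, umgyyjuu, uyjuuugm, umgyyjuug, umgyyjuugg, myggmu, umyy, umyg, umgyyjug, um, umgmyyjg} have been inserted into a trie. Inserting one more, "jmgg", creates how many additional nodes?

"jmgg" shares no prefix with any stored word, so all 4 characters open new nodes.
4 − 0 = 4 new nodes.

4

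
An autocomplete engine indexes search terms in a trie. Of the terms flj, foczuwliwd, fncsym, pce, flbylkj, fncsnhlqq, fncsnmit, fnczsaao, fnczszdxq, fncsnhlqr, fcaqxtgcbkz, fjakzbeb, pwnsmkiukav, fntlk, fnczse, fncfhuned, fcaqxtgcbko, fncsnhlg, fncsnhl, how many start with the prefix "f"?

17

Filter for entries beginning with "f":
Matches: "fcaqxtgcbko", "fcaqxtgcbkz", "fjakzbeb", "flbylkj", "flj", "fncfhuned", "fncsnhl", "fncsnhlg", "fncsnhlqq", "fncsnhlqr", "fncsnmit", "fncsym", "fnczsaao", "fnczse", "fnczszdxq", "fntlk", "foczuwliwd"
Count: 17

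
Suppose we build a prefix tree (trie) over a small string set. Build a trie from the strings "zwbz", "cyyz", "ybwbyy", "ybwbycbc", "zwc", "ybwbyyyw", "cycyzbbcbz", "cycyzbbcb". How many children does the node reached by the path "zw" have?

Walk "zw" from the root, arriving at one node.
Characters that immediately follow "zw" among the stored strings: {b, c}.
That node has 2 child edges.

2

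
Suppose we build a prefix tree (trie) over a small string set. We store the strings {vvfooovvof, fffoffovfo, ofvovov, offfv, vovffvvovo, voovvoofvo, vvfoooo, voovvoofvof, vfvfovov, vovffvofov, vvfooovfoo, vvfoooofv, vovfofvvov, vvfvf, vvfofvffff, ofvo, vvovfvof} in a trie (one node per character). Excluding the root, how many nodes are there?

85

For each word, the new-node count is its length minus the longest prefix already in the trie:
  "vvfooovvof" → 10 new (v, v, f, o, o, o, v, v, o, f)
  "fffoffovfo" → 10 new (f, f, f, o, f, f, o, v, f, o)
  "ofvovov" → 7 new (o, f, v, o, v, o, v)
  "offfv" → prefix "of" already present; 3 new (f, f, v)
  "vovffvvovo" → prefix "v" already present; 9 new (o, v, f, f, v, v, o, v, o)
  "voovvoofvo" → prefix "vo" already present; 8 new (o, v, v, o, o, f, v, o)
  "vvfoooo" → prefix "vvfooo" already present; 1 new (o)
  "voovvoofvof" → prefix "voovvoofvo" already present; 1 new (f)
  "vfvfovov" → prefix "v" already present; 7 new (f, v, f, o, v, o, v)
  "vovffvofov" → prefix "vovffv" already present; 4 new (o, f, o, v)
  "vvfooovfoo" → prefix "vvfooov" already present; 3 new (f, o, o)
  "vvfoooofv" → prefix "vvfoooo" already present; 2 new (f, v)
  "vovfofvvov" → prefix "vovf" already present; 6 new (o, f, v, v, o, v)
  "vvfvf" → prefix "vvf" already present; 2 new (v, f)
  "vvfofvffff" → prefix "vvfo" already present; 6 new (f, v, f, f, f, f)
  "ofvo" → prefix "ofvo" already present; 0 new (none)
  "vvovfvof" → prefix "vv" already present; 6 new (o, v, f, v, o, f)
Total nodes = 10 + 10 + 7 + 3 + 9 + 8 + 1 + 1 + 7 + 4 + 3 + 2 + 6 + 2 + 6 + 0 + 6 = 85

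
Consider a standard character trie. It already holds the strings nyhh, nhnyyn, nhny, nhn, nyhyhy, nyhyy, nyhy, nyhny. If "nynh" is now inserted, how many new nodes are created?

2

"ny" is already a path in the trie; the remaining "nh" must be added.
Each of the 2 remaining characters creates one node.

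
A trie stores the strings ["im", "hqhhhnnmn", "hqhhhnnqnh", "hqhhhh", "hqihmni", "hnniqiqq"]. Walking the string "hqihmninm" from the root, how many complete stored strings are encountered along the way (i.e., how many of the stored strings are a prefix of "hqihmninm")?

1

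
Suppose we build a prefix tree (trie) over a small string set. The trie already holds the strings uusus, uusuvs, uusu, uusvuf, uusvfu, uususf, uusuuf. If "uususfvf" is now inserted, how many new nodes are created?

2

Walking "uususfvf" from the root, the first 6 characters ("uususf") follow existing edges; "v" is the first miss.
So 8 − 6 = 2 new nodes.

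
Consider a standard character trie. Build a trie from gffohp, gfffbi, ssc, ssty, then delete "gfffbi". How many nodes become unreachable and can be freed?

3

Walk "gfffbi" from the leaf back toward the root, removing each node that no remaining word uses.
The suffix "fbi" (3 nodes) is used only by "gfffbi"; the node for "gff" still has the child "o", so pruning stops there.
Nodes removed: 3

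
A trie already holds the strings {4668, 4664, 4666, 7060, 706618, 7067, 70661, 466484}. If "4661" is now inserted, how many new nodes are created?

1

Walking "4661" from the root, the first 3 characters ("466") follow existing edges; "1" is the first miss.
Each of the 1 remaining characters creates one node.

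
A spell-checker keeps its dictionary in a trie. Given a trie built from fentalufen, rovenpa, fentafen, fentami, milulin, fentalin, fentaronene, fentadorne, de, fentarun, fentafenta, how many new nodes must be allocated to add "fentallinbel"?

"fental" is already a path in the trie; the remaining "linbel" must be added.
So 12 − 6 = 6 new nodes.

6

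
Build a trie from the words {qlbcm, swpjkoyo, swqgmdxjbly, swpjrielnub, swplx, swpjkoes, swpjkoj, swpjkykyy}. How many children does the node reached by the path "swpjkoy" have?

1

Follow the path "swpjkoy" to its node, then look at its outgoing edges.
Distinct next characters after "swpjkoy": o.
That node has 1 child edge.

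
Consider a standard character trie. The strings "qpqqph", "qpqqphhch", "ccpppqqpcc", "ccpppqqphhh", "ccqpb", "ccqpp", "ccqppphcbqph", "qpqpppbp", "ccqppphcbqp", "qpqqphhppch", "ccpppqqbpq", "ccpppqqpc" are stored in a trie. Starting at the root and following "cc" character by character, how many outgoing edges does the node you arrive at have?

2

Walk "cc" from the root, arriving at one node.
Characters that immediately follow "cc" among the stored strings: {p, q}.
That node has 2 child edges.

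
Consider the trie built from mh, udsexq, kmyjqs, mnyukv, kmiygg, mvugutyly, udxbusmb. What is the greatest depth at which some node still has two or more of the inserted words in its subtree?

2

The deepest shared node is where two words last agree before diverging.
"kmiygg" and "kmyjqs" agree on "km" (2 characters) before diverging; nothing deeper is shared.
Longest shared-prefix length: 2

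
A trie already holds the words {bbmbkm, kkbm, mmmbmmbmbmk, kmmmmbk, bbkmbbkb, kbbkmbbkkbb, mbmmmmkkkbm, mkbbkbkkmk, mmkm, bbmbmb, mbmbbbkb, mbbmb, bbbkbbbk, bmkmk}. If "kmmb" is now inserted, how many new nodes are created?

1

"kmm" is already a path in the trie; the remaining "b" must be added.
New nodes needed: |"kmmb"| − 3 = 4 − 3 = 1.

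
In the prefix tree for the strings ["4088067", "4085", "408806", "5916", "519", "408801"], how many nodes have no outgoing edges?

5

A leaf is a node with no children — equivalently, the end of a word that is not a proper prefix of any other stored word.
Those words: "4085", "408801", "4088067", "519", "5916"
Leaf count: 5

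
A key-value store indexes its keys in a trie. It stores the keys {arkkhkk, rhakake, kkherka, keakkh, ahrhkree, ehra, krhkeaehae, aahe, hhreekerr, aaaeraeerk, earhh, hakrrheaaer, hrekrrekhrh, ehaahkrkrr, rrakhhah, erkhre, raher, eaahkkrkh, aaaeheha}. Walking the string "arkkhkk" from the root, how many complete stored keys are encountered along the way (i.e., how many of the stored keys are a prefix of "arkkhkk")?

1

Traverse "arkkhkk" character by character; count nodes along the way that are marked as word ends.
Prefixes of the query that are stored words: "arkkhkk"
Count: 1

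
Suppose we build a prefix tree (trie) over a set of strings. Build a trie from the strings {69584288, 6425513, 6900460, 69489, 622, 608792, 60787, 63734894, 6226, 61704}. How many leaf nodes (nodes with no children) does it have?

9

Leaves are exactly the stored words that no other stored word extends.
Those words: "60787", "608792", "61704", "6226", "63734894", "6425513", "6900460", "69489", "69584288"
Leaf count: 9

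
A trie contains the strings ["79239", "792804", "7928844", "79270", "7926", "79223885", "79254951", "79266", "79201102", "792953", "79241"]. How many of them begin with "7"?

11

Walk to "7"; the words in its subtree are exactly those with that prefix.
Matches: "79201102", "79223885", "79239", "79241", "79254951", "7926", "79266", "79270", "792804", "7928844", "792953"
Count: 11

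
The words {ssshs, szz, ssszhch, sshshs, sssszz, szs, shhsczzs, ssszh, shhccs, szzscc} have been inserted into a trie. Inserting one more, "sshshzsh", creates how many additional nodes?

Walking "sshshzsh" from the root, the first 5 characters ("sshsh") follow existing edges; "z" is the first miss.
New nodes needed: |"sshshzsh"| − 5 = 8 − 5 = 3.

3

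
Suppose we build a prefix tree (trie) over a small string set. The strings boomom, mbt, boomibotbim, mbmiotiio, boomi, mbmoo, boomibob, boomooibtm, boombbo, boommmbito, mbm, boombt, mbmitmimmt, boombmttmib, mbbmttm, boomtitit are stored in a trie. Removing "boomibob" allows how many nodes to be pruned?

1

After clearing the end-marker at "boomibob", prune upward until reaching a node still needed by another word.
The suffix "b" (1 node) is used only by "boomibob"; the node for "boomibo" still has the child "t", so pruning stops there.
Nodes removed: 1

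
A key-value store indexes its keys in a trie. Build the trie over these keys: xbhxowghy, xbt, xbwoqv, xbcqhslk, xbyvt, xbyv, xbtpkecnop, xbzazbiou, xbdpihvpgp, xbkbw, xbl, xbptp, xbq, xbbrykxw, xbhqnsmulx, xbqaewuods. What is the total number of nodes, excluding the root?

Count nodes per top-level branch (shared prefixes stored once):
  'x'-branch (xbbrykxw, xbcqhslk, xbdpihvpgp, xbhqnsmulx, xbhxowghy, xbkbw, xbl, xbptp, xbq, xbqaewuods, xbt, xbtpkecnop, xbwoqv, xbyv, xbyvt, xbzazbiou): 73 nodes
Sum: 73

73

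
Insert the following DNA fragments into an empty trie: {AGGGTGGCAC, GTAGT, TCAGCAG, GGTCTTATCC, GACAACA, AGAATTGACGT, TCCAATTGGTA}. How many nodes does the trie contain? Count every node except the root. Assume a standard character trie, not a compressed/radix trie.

55

Trace insertions, counting only characters that open a new branch:
  "AGGGTGGCAC" → 10 new (A, G, G, G, T, G, G, C, A, C)
  "GTAGT" → 5 new (G, T, A, G, T)
  "TCAGCAG" → 7 new (T, C, A, G, C, A, G)
  "GGTCTTATCC" → prefix "G" already present; 9 new (G, T, C, T, T, A, T, C, C)
  "GACAACA" → prefix "G" already present; 6 new (A, C, A, A, C, A)
  "AGAATTGACGT" → prefix "AG" already present; 9 new (A, A, T, T, G, A, C, G, T)
  "TCCAATTGGTA" → prefix "TC" already present; 9 new (C, A, A, T, T, G, G, T, A)
Total nodes = 10 + 5 + 7 + 9 + 6 + 9 + 9 = 55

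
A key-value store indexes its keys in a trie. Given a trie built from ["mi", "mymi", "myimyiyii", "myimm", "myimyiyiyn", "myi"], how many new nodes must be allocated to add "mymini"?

2

Walking "mymini" from the root, the first 4 characters ("mymi") follow existing edges; "n" is the first miss.
So 6 − 4 = 2 new nodes.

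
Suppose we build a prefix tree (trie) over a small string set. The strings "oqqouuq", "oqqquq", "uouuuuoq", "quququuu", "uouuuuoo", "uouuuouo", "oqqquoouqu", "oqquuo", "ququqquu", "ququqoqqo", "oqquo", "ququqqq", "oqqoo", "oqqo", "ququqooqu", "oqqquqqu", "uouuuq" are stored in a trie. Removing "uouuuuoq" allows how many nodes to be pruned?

1

After clearing the end-marker at "uouuuuoq", prune upward until reaching a node still needed by another word.
The suffix "q" (1 node) is used only by "uouuuuoq"; the node for "uouuuuo" still has the child "o", so pruning stops there.
Nodes removed: 1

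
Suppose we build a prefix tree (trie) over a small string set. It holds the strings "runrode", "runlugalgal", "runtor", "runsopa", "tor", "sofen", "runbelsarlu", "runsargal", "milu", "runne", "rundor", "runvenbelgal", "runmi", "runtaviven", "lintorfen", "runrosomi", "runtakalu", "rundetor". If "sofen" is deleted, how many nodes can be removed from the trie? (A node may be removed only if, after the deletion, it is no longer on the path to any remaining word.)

5

A node on "sofen"'s path can go only if nothing else ends at it or branches off below it.
No other word shares any prefix with "sofen", so all 5 of its nodes go.
Nodes removed: 5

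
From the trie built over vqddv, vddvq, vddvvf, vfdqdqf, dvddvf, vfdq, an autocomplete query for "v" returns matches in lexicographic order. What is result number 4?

vfdqdqf

Filter for "v…" and sort: "vddvq", "vddvvf", "vfdq", "vfdqdqf", "vqddv"
The 4th is vfdqdqf.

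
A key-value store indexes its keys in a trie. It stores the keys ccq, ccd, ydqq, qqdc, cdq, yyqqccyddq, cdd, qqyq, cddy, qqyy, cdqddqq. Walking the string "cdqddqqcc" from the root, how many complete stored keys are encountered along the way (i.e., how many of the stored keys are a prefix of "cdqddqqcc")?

2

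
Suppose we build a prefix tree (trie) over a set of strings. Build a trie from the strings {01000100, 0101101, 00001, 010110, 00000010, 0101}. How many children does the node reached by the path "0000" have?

2

The children of the "0000" node are the distinct next characters among strings starting with "0000".
Characters that immediately follow "0000" among the stored strings: {0, 1}.
That node has 2 child edges.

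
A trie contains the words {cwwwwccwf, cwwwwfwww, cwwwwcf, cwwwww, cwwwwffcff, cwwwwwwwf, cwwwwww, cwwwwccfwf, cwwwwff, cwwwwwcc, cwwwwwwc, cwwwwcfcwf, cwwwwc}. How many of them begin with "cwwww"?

Walk to "cwwww"; the words in its subtree are exactly those with that prefix.
Matches: "cwwwwc", "cwwwwccfwf", "cwwwwccwf", "cwwwwcf", "cwwwwcfcwf", "cwwwwff", "cwwwwffcff", "cwwwwfwww", "cwwwww", "cwwwwwcc", "cwwwwww", "cwwwwwwc", "cwwwwwwwf"
Count: 13

13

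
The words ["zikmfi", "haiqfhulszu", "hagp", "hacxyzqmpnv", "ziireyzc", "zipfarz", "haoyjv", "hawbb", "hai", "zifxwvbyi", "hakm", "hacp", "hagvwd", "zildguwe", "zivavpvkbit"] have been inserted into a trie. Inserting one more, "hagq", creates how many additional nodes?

The longest prefix of "hagq" already in the trie is "hag" (length 3).
So 4 − 3 = 1 new nodes.

1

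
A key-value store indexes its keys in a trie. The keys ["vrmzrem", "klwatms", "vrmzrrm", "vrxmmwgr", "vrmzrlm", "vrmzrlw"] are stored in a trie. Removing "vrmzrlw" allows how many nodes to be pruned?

After clearing the end-marker at "vrmzrlw", prune upward until reaching a node still needed by another word.
The suffix "w" (1 node) is used only by "vrmzrlw"; the node for "vrmzrl" still has the child "m", so pruning stops there.
Nodes removed: 1

1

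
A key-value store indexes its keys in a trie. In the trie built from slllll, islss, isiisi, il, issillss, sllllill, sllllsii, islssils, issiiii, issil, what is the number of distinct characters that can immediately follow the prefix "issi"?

2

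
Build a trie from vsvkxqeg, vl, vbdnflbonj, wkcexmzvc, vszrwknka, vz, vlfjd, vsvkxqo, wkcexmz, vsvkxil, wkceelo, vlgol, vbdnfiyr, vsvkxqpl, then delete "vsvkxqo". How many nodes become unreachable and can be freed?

A node on "vsvkxqo"'s path can go only if nothing else ends at it or branches off below it.
The suffix "o" (1 node) is used only by "vsvkxqo"; the node for "vsvkxq" still has the child "e", so pruning stops there.
Nodes removed: 1

1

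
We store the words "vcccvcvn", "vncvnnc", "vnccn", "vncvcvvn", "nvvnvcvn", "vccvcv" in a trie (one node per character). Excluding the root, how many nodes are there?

31

For each word, the new-node count is its length minus the longest prefix already in the trie:
  "vcccvcvn" → 8 new (v, c, c, c, v, c, v, n)
  "vncvnnc" → prefix "v" already present; 6 new (n, c, v, n, n, c)
  "vnccn" → prefix "vnc" already present; 2 new (c, n)
  "vncvcvvn" → prefix "vncv" already present; 4 new (c, v, v, n)
  "nvvnvcvn" → 8 new (n, v, v, n, v, c, v, n)
  "vccvcv" → prefix "vcc" already present; 3 new (v, c, v)
Total nodes = 8 + 6 + 2 + 4 + 8 + 3 = 31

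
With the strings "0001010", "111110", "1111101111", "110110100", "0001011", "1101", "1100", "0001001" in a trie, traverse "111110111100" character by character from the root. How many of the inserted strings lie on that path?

2

Check each prefix of "111110111100" against the stored set — each match is an end-marker on the path.
Prefixes of the query that are stored words: "111110", "1111101111"
Count: 2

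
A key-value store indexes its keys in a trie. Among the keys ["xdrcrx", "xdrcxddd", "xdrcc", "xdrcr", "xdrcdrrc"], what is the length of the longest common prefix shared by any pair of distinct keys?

5

Look for the deepest trie node that still has at least two words in its subtree.
e.g. "xdrcr" and "xdrcrx" share the prefix "xdrcr" of length 5; no pair shares a longer one.
Longest shared-prefix length: 5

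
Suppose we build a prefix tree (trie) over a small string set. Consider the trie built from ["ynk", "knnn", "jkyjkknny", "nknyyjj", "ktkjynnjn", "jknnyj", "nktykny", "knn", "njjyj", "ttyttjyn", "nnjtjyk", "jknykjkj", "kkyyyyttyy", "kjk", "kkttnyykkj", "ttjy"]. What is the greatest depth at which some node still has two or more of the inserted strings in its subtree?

The deepest shared node is where two words last agree before diverging.
e.g. "jknnyj" and "jknykjkj" share the prefix "jkn" of length 3; no pair shares a longer one.
Longest shared-prefix length: 3

3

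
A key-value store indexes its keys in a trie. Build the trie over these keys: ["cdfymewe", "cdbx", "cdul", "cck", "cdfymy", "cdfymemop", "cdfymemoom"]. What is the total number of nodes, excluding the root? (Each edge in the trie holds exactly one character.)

20

Trie structure (* marks end of a word):
(root)
└─ c
   ├─ c
   │  └─ k *
   └─ d
      ├─ b
      │  └─ x *
      ├─ f
      │  └─ y
      │     └─ m
      │        ├─ e
      │        │  ├─ m
      │        │  │  └─ o
      │        │  │     ├─ o
      │        │  │     │  └─ m *
      │        │  │     └─ p *
      │        │  └─ w
      │        │     └─ e *
      │        └─ y *
      └─ u
         └─ l *
Counting every labelled node above: 20.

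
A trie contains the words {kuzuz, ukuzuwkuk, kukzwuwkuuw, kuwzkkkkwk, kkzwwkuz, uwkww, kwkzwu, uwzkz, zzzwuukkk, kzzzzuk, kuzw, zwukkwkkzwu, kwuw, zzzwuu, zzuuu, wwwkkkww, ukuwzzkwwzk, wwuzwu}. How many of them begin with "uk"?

Filter for entries beginning with "uk":
Matches: "ukuwzzkwwzk", "ukuzuwkuk"
Count: 2

2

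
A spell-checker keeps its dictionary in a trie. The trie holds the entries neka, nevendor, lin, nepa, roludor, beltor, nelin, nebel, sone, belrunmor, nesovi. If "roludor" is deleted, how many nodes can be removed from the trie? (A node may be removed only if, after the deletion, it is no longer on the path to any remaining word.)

After clearing the end-marker at "roludor", prune upward until reaching a node still needed by another word.
No other word shares any prefix with "roludor", so all 7 of its nodes go.
Nodes removed: 7

7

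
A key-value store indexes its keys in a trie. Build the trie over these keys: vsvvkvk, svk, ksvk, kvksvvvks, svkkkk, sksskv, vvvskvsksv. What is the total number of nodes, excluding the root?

39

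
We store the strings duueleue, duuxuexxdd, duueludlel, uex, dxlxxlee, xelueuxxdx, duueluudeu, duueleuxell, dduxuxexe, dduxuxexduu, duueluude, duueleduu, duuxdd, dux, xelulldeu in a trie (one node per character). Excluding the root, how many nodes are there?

70

Trace insertions, counting only characters that open a new branch:
  "duueleue" → 8 new (d, u, u, e, l, e, u, e)
  "duuxuexxdd" → prefix "duu" already present; 7 new (x, u, e, x, x, d, d)
  "duueludlel" → prefix "duuel" already present; 5 new (u, d, l, e, l)
  "uex" → 3 new (u, e, x)
  "dxlxxlee" → prefix "d" already present; 7 new (x, l, x, x, l, e, e)
  "xelueuxxdx" → 10 new (x, e, l, u, e, u, x, x, d, x)
  "duueluudeu" → prefix "duuelu" already present; 4 new (u, d, e, u)
  "duueleuxell" → prefix "duueleu" already present; 4 new (x, e, l, l)
  "dduxuxexe" → prefix "d" already present; 8 new (d, u, x, u, x, e, x, e)
  "dduxuxexduu" → prefix "dduxuxex" already present; 3 new (d, u, u)
  "duueluude" → prefix "duueluude" already present; 0 new (none)
  "duueleduu" → prefix "duuele" already present; 3 new (d, u, u)
  "duuxdd" → prefix "duux" already present; 2 new (d, d)
  "dux" → prefix "du" already present; 1 new (x)
  "xelulldeu" → prefix "xelu" already present; 5 new (l, l, d, e, u)
Total nodes = 8 + 7 + 5 + 3 + 7 + 10 + 4 + 4 + 8 + 3 + 0 + 3 + 2 + 1 + 5 = 70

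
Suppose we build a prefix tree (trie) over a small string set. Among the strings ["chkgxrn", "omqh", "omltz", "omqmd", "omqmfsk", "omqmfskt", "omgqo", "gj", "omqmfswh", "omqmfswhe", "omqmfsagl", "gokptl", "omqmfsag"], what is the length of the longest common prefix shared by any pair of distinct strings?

8

The deepest shared node is where two words last agree before diverging.
"omqmfsag" and "omqmfsagl" agree on "omqmfsag" (8 characters) before diverging; nothing deeper is shared.
Longest shared-prefix length: 8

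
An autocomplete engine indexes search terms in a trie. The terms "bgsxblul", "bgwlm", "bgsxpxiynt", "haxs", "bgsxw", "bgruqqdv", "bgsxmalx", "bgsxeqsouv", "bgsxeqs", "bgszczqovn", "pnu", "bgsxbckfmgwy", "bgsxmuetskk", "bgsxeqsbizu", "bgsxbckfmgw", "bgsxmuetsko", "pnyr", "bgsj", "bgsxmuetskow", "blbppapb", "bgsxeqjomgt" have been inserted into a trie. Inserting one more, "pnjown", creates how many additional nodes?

4

The longest prefix of "pnjown" already in the trie is "pn" (length 2).
Each of the 4 remaining characters creates one node.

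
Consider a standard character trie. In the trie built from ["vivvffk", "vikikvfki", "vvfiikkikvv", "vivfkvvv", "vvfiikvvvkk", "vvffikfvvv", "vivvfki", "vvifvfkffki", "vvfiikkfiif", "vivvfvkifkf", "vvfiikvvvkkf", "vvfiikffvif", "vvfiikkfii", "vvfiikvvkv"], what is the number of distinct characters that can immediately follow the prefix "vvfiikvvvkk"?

1

Walk "vvfiikvvvkk" from the root, arriving at one node.
Characters that immediately follow "vvfiikvvvkk" among the stored strings: {f}.
That node has 1 child edge.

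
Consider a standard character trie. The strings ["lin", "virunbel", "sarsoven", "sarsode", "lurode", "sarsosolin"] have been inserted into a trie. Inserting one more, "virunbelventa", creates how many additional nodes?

The longest prefix of "virunbelventa" already in the trie is "virunbel" (length 8).
Each of the 5 remaining characters creates one node.

5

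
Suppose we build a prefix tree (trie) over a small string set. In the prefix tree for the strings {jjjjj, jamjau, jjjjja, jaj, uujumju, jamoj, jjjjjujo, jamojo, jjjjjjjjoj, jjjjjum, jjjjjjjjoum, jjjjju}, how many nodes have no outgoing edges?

Leaves are exactly the stored words that no other stored word extends.
Those words: "jaj", "jamjau", "jamojo", "jjjjja", "jjjjjjjjoj", "jjjjjjjjoum", "jjjjjujo", "jjjjjum", "uujumju"
Leaf count: 9

9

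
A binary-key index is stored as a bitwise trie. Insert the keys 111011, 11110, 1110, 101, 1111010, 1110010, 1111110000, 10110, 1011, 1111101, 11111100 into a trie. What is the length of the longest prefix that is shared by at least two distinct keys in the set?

8

The deepest shared node is where two words last agree before diverging.
e.g. "11111100" and "1111110000" share the prefix "11111100" of length 8; no pair shares a longer one.
Longest shared-prefix length: 8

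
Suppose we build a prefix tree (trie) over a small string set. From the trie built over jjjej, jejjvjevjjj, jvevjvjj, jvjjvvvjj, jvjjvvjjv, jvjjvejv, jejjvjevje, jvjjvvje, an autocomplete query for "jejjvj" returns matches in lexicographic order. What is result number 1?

jejjvjevje

Words with prefix "jejjvj", in lexicographic order: "jejjvjevje", "jejjvjevjjj"
The 1st is jejjvjevje.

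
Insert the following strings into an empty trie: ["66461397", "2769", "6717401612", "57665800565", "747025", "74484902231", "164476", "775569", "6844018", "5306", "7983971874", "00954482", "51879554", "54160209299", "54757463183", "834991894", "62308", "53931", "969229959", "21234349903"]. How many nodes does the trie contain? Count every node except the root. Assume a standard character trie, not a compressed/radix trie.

Count nodes per top-level branch (shared prefixes stored once):
  '0'-branch (00954482): 8 nodes
  '1'-branch (164476): 6 nodes
  '2'-branch (21234349903, 2769): 14 nodes
  '5'-branch (51879554, 5306, 53931, 54160209299, 54757463183, 57665800565): 43 nodes
  '6'-branch (62308, 66461397, 6717401612, 6844018): 27 nodes
  '7'-branch (74484902231, 747025, 775569, 7983971874): 29 nodes
  '8'-branch (834991894): 9 nodes
  '9'-branch (969229959): 9 nodes
Sum: 145

145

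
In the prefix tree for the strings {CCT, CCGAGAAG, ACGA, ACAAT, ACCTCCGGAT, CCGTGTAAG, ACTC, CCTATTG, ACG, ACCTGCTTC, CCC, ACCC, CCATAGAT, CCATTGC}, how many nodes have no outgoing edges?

A leaf is a node with no children — equivalently, the end of a word that is not a proper prefix of any other stored word.
Those words: "ACAAT", "ACCC", "ACCTCCGGAT", "ACCTGCTTC", "ACGA", "ACTC", "CCATAGAT", "CCATTGC", "CCC", "CCGAGAAG", "CCGTGTAAG", "CCTATTG"
Leaf count: 12

12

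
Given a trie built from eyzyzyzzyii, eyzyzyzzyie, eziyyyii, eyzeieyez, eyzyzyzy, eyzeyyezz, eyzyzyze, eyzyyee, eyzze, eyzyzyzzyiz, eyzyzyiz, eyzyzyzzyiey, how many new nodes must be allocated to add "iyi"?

No existing word starts with "i", so every character of "iyi" needs a new node.
3 − 0 = 3 new nodes.

3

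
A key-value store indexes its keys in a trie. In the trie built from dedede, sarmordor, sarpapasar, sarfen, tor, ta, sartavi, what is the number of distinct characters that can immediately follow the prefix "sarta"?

Follow the path "sarta" to its node, then look at its outgoing edges.
Distinct next characters after "sarta": v.
That node has 1 child edge.

1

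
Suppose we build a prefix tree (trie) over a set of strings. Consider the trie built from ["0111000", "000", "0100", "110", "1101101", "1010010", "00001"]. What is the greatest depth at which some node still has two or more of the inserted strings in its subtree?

3

The deepest shared node is where two words last agree before diverging.
"000" and "00001" agree on "000" (3 characters) before diverging; nothing deeper is shared.
Longest shared-prefix length: 3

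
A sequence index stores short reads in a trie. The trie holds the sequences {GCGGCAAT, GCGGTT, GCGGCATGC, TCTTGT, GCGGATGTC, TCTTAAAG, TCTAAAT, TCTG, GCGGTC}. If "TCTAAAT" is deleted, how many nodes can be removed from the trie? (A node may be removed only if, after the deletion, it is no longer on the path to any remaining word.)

A node on "TCTAAAT"'s path can go only if nothing else ends at it or branches off below it.
The suffix "AAAT" (4 nodes) is used only by "TCTAAAT"; the node for "TCT" still has the child "T", so pruning stops there.
Nodes removed: 4

4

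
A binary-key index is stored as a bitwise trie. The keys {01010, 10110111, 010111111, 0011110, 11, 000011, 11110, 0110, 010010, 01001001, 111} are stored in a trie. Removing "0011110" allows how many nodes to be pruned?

5

Walk "0011110" from the leaf back toward the root, removing each node that no remaining word uses.
The suffix "11110" (5 nodes) is used only by "0011110"; the node for "00" still has the child "0", so pruning stops there.
Nodes removed: 5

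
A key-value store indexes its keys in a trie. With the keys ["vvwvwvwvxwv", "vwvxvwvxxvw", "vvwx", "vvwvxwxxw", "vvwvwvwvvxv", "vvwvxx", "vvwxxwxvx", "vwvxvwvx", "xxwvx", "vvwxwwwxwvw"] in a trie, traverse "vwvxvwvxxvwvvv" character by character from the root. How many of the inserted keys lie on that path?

2

Walk "vwvxvwvxxvwvvv" from the root; an end-of-word marker is hit whenever a stored word is a prefix of "vwvxvwvxxvwvvv".
Prefixes of the query that are stored words: "vwvxvwvx", "vwvxvwvxxvw"
Count: 2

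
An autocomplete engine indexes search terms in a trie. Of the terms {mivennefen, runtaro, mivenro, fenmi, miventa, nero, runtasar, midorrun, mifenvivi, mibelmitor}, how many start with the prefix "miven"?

3

Walk to "miven"; the words in its subtree are exactly those with that prefix.
Matches: "mivennefen", "mivenro", "miventa"
Count: 3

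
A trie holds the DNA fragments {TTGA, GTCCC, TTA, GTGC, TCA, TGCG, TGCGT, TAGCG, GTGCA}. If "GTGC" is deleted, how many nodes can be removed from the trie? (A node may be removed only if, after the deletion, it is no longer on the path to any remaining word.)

0

After clearing the end-marker at "GTGC", prune upward until reaching a node still needed by another word.
Every node on "GTGC" is still needed (e.g. by "GTGCA"), so nothing is freed.
Nodes removed: 0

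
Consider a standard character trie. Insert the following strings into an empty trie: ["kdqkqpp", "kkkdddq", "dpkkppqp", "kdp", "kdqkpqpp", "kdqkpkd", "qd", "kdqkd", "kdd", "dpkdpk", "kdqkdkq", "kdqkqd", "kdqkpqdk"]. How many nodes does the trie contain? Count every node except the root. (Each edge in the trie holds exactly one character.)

40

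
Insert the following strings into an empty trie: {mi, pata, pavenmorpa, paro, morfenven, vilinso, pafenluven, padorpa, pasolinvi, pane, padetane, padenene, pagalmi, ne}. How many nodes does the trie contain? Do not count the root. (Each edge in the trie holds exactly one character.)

For each word, the new-node count is its length minus the longest prefix already in the trie:
  "mi" → 2 new (m, i)
  "pata" → 4 new (p, a, t, a)
  "pavenmorpa" → prefix "pa" already present; 8 new (v, e, n, m, o, r, p, a)
  "paro" → prefix "pa" already present; 2 new (r, o)
  "morfenven" → prefix "m" already present; 8 new (o, r, f, e, n, v, e, n)
  "vilinso" → 7 new (v, i, l, i, n, s, o)
  "pafenluven" → prefix "pa" already present; 8 new (f, e, n, l, u, v, e, n)
  "padorpa" → prefix "pa" already present; 5 new (d, o, r, p, a)
  "pasolinvi" → prefix "pa" already present; 7 new (s, o, l, i, n, v, i)
  "pane" → prefix "pa" already present; 2 new (n, e)
  "padetane" → prefix "pad" already present; 5 new (e, t, a, n, e)
  "padenene" → prefix "pade" already present; 4 new (n, e, n, e)
  "pagalmi" → prefix "pa" already present; 5 new (g, a, l, m, i)
  "ne" → 2 new (n, e)
Total nodes = 2 + 4 + 8 + 2 + 8 + 7 + 8 + 5 + 7 + 2 + 5 + 4 + 5 + 2 = 69

69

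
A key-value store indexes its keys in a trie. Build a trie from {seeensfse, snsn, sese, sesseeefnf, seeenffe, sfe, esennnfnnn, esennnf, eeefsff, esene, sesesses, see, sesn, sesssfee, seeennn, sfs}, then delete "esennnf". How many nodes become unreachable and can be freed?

A node on "esennnf"'s path can go only if nothing else ends at it or branches off below it.
Every node on "esennnf" is still needed (e.g. by "esennnfnnn"), so nothing is freed.
Nodes removed: 0

0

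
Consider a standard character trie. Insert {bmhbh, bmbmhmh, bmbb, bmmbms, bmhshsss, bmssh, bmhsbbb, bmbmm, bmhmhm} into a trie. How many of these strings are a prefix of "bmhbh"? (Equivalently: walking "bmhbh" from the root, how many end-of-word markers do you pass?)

1

Check each prefix of "bmhbh" against the stored set — each match is an end-marker on the path.
Prefixes of the query that are stored words: "bmhbh"
Count: 1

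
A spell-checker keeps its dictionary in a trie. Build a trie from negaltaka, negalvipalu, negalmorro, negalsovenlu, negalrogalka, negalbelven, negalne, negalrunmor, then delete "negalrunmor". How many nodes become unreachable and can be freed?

Walk "negalrunmor" from the leaf back toward the root, removing each node that no remaining word uses.
The suffix "unmor" (5 nodes) is used only by "negalrunmor"; the node for "negalr" still has the child "o", so pruning stops there.
Nodes removed: 5

5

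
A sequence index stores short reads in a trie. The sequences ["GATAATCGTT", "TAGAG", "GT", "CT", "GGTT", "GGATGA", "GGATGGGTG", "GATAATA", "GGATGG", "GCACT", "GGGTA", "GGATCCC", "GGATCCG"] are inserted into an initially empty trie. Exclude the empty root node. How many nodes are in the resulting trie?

Trace insertions, counting only characters that open a new branch:
  "GATAATCGTT" → 10 new (G, A, T, A, A, T, C, G, T, T)
  "TAGAG" → 5 new (T, A, G, A, G)
  "GT" → prefix "G" already present; 1 new (T)
  "CT" → 2 new (C, T)
  "GGTT" → prefix "G" already present; 3 new (G, T, T)
  "GGATGA" → prefix "GG" already present; 4 new (A, T, G, A)
  "GGATGGGTG" → prefix "GGATG" already present; 4 new (G, G, T, G)
  "GATAATA" → prefix "GATAAT" already present; 1 new (A)
  "GGATGG" → prefix "GGATGG" already present; 0 new (none)
  "GCACT" → prefix "G" already present; 4 new (C, A, C, T)
  "GGGTA" → prefix "GG" already present; 3 new (G, T, A)
  "GGATCCC" → prefix "GGAT" already present; 3 new (C, C, C)
  "GGATCCG" → prefix "GGATCC" already present; 1 new (G)
Total nodes = 10 + 5 + 1 + 2 + 3 + 4 + 4 + 1 + 0 + 4 + 3 + 3 + 1 = 41

41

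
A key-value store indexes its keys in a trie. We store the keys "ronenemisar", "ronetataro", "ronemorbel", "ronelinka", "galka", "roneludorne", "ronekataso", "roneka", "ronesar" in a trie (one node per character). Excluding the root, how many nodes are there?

Trace insertions, counting only characters that open a new branch:
  "ronenemisar" → 11 new (r, o, n, e, n, e, m, i, s, a, r)
  "ronetataro" → prefix "rone" already present; 6 new (t, a, t, a, r, o)
  "ronemorbel" → prefix "rone" already present; 6 new (m, o, r, b, e, l)
  "ronelinka" → prefix "rone" already present; 5 new (l, i, n, k, a)
  "galka" → 5 new (g, a, l, k, a)
  "roneludorne" → prefix "ronel" already present; 6 new (u, d, o, r, n, e)
  "ronekataso" → prefix "rone" already present; 6 new (k, a, t, a, s, o)
  "roneka" → prefix "roneka" already present; 0 new (none)
  "ronesar" → prefix "rone" already present; 3 new (s, a, r)
Total nodes = 11 + 6 + 6 + 5 + 5 + 6 + 6 + 0 + 3 = 48

48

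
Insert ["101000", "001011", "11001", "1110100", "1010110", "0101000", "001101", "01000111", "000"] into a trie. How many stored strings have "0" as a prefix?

Filter for entries beginning with "0":
Matches: "000", "001011", "001101", "01000111", "0101000"
Count: 5

5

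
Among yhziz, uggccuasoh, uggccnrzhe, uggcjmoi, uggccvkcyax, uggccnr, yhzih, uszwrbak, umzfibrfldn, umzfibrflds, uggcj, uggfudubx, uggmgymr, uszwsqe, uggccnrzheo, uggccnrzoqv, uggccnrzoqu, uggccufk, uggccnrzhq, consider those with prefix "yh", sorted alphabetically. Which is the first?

yhzih

Filter for "yh…" and sort: "yhzih", "yhziz"
The 1st is yhzih.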